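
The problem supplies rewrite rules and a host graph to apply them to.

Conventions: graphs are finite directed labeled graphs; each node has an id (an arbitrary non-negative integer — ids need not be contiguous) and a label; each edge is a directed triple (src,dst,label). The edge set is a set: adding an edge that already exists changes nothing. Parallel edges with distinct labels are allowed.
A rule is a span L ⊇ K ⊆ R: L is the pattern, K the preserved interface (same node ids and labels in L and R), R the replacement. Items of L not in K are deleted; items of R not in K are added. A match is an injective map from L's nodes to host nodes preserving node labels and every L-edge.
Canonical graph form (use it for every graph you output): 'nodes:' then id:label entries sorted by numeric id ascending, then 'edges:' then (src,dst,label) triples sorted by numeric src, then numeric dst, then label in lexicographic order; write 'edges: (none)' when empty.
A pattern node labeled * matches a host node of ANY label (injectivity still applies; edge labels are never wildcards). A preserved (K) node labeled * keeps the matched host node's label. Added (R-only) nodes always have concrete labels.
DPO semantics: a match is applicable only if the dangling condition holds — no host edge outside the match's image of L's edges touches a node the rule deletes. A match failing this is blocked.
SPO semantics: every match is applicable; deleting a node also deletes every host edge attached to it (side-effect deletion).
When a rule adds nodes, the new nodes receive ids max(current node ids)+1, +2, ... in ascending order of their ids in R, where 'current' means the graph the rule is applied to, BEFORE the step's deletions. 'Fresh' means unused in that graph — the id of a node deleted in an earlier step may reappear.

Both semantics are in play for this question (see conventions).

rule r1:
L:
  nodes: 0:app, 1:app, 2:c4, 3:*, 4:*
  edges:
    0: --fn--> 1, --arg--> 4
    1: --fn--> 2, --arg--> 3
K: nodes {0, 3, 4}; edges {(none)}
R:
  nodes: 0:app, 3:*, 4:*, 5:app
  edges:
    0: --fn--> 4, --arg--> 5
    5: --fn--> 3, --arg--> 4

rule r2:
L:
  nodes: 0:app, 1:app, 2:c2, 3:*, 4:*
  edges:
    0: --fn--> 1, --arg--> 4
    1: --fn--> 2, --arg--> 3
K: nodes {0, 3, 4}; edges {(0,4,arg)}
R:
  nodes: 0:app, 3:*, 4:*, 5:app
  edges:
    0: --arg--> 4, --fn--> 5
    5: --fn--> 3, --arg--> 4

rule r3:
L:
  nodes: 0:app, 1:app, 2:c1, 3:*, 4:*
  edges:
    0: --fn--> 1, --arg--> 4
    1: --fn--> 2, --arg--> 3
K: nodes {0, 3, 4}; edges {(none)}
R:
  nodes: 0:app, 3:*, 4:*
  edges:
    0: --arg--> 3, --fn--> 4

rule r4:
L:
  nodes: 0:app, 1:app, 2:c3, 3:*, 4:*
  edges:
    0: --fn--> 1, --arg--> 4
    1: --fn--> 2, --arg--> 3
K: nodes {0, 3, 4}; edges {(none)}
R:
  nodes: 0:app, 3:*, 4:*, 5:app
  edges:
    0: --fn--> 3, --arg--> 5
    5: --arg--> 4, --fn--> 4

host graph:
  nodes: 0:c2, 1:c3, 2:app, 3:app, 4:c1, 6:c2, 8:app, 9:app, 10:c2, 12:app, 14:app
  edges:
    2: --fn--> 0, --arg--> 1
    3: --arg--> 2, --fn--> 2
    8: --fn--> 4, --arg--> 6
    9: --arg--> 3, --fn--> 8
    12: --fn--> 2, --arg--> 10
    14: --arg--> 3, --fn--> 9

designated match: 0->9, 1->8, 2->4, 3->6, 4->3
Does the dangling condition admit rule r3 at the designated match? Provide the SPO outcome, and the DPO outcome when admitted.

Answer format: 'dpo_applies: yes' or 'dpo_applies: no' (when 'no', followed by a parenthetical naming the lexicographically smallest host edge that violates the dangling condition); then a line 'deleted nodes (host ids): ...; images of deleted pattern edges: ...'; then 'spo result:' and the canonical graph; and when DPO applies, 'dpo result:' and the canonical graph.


dpo_applies: yes
deleted nodes (host ids): 4, 8; images of deleted pattern edges: (8,4,fn); (8,6,arg); (9,3,arg); (9,8,fn)
spo result:
nodes: 0:c2, 1:c3, 2:app, 3:app, 6:c2, 9:app, 10:c2, 12:app, 14:app
edges: (2,0,fn); (2,1,arg); (3,2,arg); (3,2,fn); (9,3,fn); (9,6,arg); (12,2,fn); (12,10,arg); (14,3,arg); (14,9,fn)
dpo result:
nodes: 0:c2, 1:c3, 2:app, 3:app, 6:c2, 9:app, 10:c2, 12:app, 14:app
edges: (2,0,fn); (2,1,arg); (3,2,arg); (3,2,fn); (9,3,fn); (9,6,arg); (12,2,fn); (12,10,arg); (14,3,arg); (14,9,fn)


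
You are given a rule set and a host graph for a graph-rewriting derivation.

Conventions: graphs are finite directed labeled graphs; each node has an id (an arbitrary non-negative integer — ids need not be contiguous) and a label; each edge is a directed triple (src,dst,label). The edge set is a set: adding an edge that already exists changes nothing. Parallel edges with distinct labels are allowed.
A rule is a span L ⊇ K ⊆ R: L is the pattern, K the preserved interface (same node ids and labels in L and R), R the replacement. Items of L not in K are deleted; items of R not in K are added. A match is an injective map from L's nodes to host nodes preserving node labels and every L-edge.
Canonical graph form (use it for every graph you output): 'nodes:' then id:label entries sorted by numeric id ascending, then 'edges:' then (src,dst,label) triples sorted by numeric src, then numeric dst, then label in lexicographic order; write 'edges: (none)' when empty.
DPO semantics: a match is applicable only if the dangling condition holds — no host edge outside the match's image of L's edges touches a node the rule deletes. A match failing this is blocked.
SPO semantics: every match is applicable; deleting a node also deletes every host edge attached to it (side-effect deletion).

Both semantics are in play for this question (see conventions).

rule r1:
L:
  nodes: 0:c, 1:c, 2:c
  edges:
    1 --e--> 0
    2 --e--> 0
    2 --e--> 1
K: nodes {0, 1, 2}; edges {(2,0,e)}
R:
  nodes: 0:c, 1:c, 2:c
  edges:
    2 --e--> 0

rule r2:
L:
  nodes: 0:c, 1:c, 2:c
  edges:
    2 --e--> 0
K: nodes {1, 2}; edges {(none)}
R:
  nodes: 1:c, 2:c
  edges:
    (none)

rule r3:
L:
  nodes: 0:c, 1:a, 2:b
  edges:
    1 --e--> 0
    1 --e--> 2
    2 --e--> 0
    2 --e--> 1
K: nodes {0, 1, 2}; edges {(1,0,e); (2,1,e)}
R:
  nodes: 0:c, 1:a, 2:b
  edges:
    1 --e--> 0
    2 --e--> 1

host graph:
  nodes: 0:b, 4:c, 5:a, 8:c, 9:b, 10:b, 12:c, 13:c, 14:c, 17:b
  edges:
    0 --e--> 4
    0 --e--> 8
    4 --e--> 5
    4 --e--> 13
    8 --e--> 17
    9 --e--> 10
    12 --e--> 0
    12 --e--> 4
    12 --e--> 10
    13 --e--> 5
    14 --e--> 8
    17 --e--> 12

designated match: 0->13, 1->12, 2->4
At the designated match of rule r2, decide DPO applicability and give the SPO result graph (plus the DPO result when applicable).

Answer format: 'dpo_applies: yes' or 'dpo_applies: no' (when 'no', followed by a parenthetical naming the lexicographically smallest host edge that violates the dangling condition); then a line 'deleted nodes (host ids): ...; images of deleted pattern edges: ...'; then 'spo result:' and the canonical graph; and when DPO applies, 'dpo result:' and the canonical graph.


dpo_applies: no
(the rule deletes node 13, which keeps host edge (13,5,e) outside the match image — the dangling condition fails, DPO blocks; SPO proceeds and side-deletes such edges)
deleted nodes (host ids): 13; images of deleted pattern edges: (4,13,e)
spo result:
nodes: 0:b, 4:c, 5:a, 8:c, 9:b, 10:b, 12:c, 14:c, 17:b
edges: (0,4,e); (0,8,e); (4,5,e); (8,17,e); (9,10,e); (12,0,e); (12,4,e); (12,10,e); (14,8,e); (17,12,e)


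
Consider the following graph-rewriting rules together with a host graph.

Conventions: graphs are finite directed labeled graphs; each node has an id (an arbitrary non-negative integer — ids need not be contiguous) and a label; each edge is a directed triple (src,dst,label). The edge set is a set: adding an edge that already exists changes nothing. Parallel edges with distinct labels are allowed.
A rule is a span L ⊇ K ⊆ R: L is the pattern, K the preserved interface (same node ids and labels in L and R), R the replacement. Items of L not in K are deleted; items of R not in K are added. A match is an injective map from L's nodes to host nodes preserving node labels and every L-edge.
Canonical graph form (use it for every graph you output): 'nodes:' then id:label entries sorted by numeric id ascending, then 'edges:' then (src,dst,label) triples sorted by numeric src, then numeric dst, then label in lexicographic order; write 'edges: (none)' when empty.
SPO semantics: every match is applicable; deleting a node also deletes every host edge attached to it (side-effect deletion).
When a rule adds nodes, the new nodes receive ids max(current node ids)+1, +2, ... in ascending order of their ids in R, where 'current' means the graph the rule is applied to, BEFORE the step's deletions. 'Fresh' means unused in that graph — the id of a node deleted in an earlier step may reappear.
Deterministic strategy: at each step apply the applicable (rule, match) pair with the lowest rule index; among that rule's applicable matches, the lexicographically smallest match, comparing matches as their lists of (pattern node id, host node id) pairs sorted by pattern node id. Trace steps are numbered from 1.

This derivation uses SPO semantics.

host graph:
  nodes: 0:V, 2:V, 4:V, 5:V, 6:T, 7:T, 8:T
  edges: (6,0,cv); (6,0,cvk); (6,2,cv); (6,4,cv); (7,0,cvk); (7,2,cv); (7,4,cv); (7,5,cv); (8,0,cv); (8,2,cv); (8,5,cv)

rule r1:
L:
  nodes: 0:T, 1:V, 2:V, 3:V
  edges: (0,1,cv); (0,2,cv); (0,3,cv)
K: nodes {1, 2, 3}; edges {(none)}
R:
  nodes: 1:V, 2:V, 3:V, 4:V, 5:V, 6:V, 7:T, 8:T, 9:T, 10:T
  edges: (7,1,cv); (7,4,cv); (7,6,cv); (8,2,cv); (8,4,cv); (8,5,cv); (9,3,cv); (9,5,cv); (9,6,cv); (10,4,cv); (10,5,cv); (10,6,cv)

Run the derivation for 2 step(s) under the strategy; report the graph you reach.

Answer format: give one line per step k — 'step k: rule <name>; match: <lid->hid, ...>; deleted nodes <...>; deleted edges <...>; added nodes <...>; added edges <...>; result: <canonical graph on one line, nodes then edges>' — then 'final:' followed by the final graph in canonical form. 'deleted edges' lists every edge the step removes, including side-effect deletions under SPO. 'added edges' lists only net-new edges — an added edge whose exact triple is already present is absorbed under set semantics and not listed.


step 1: rule r1; match: 0->6, 1->0, 2->2, 3->4; deleted nodes 6; deleted edges (6,0,cv); (6,0,cvk); (6,2,cv); (6,4,cv); added nodes 9, 10, 11, 12, 13, 14, 15; added edges (12,0,cv); (12,9,cv); (12,11,cv); (13,2,cv); (13,9,cv); (13,10,cv); (14,4,cv); (14,10,cv); (14,11,cv); (15,9,cv); (15,10,cv); (15,11,cv); result: nodes: 0:V, 2:V, 4:V, 5:V, 7:T, 8:T, 9:V, 10:V, 11:V, 12:T, 13:T, 14:T, 15:T edges: (7,0,cvk); (7,2,cv); (7,4,cv); (7,5,cv); (8,0,cv); (8,2,cv); (8,5,cv); (12,0,cv); (12,9,cv); (12,11,cv); (13,2,cv); (13,9,cv); (13,10,cv); (14,4,cv); (14,10,cv); (14,11,cv); (15,9,cv); (15,10,cv); (15,11,cv)
step 2: rule r1; match: 0->7, 1->2, 2->4, 3->5; deleted nodes 7; deleted edges (7,0,cvk); (7,2,cv); (7,4,cv); (7,5,cv); added nodes 16, 17, 18, 19, 20, 21, 22; added edges (19,2,cv); (19,16,cv); (19,18,cv); (20,4,cv); (20,16,cv); (20,17,cv); (21,5,cv); (21,17,cv); (21,18,cv); (22,16,cv); (22,17,cv); (22,18,cv); result: nodes: 0:V, 2:V, 4:V, 5:V, 8:T, 9:V, 10:V, 11:V, 12:T, 13:T, 14:T, 15:T, 16:V, 17:V, 18:V, 19:T, 20:T, 21:T, 22:T edges: (8,0,cv); (8,2,cv); (8,5,cv); (12,0,cv); (12,9,cv); (12,11,cv); (13,2,cv); (13,9,cv); (13,10,cv); (14,4,cv); (14,10,cv); (14,11,cv); (15,9,cv); (15,10,cv); (15,11,cv); (19,2,cv); (19,16,cv); (19,18,cv); (20,4,cv); (20,16,cv); (20,17,cv); (21,5,cv); (21,17,cv); (21,18,cv); (22,16,cv); (22,17,cv); (22,18,cv)
final:
nodes: 0:V, 2:V, 4:V, 5:V, 8:T, 9:V, 10:V, 11:V, 12:T, 13:T, 14:T, 15:T, 16:V, 17:V, 18:V, 19:T, 20:T, 21:T, 22:T
edges: (8,0,cv); (8,2,cv); (8,5,cv); (12,0,cv); (12,9,cv); (12,11,cv); (13,2,cv); (13,9,cv); (13,10,cv); (14,4,cv); (14,10,cv); (14,11,cv); (15,9,cv); (15,10,cv); (15,11,cv); (19,2,cv); (19,16,cv); (19,18,cv); (20,4,cv); (20,16,cv); (20,17,cv); (21,5,cv); (21,17,cv); (21,18,cv); (22,16,cv); (22,17,cv); (22,18,cv)


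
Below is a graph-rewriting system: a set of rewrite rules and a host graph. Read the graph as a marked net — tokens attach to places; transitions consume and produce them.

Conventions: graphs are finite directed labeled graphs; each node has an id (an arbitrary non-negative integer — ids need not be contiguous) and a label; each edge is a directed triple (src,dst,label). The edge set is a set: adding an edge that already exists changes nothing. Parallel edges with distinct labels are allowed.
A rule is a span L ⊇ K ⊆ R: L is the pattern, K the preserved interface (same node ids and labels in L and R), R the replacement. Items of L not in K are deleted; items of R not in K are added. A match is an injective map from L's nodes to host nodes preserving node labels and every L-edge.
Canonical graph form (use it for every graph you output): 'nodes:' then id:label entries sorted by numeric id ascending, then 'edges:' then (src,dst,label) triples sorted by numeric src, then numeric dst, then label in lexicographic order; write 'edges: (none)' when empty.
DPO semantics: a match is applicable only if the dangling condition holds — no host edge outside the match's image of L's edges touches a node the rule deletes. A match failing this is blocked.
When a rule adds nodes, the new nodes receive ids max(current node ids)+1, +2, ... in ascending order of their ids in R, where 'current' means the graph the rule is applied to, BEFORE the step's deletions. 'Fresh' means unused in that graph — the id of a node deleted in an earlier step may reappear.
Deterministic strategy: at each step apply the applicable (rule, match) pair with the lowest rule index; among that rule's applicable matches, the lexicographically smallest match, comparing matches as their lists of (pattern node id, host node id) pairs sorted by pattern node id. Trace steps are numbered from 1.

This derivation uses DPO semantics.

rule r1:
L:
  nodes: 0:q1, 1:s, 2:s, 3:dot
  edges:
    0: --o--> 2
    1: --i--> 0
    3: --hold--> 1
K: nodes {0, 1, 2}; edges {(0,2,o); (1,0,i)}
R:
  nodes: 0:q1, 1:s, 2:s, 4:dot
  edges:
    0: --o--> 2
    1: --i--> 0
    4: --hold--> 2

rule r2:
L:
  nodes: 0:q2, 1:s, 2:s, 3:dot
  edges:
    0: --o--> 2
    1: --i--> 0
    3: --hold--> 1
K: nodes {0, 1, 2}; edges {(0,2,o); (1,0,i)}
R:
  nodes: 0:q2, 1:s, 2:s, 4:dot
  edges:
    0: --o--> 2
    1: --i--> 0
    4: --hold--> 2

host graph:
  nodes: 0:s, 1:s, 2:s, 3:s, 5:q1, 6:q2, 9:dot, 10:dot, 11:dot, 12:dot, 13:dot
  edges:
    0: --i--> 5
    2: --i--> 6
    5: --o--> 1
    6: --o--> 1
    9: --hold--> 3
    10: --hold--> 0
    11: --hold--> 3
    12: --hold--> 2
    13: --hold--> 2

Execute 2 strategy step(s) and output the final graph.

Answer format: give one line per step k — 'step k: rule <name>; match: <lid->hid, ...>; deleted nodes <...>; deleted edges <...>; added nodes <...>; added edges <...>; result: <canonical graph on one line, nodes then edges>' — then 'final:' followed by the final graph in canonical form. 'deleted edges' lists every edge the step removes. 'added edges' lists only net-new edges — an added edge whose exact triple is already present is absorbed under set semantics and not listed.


step 1: rule r1; match: 0->5, 1->0, 2->1, 3->10; deleted nodes 10; deleted edges (10,0,hold); added nodes 14; added edges (14,1,hold); result: nodes: 0:s, 1:s, 2:s, 3:s, 5:q1, 6:q2, 9:dot, 11:dot, 12:dot, 13:dot, 14:dot edges: (0,5,i); (2,6,i); (5,1,o); (6,1,o); (9,3,hold); (11,3,hold); (12,2,hold); (13,2,hold); (14,1,hold)
step 2: rule r2; match: 0->6, 1->2, 2->1, 3->12; deleted nodes 12; deleted edges (12,2,hold); added nodes 15; added edges (15,1,hold); result: nodes: 0:s, 1:s, 2:s, 3:s, 5:q1, 6:q2, 9:dot, 11:dot, 13:dot, 14:dot, 15:dot edges: (0,5,i); (2,6,i); (5,1,o); (6,1,o); (9,3,hold); (11,3,hold); (13,2,hold); (14,1,hold); (15,1,hold)
final:
nodes: 0:s, 1:s, 2:s, 3:s, 5:q1, 6:q2, 9:dot, 11:dot, 13:dot, 14:dot, 15:dot
edges: (0,5,i); (2,6,i); (5,1,o); (6,1,o); (9,3,hold); (11,3,hold); (13,2,hold); (14,1,hold); (15,1,hold)


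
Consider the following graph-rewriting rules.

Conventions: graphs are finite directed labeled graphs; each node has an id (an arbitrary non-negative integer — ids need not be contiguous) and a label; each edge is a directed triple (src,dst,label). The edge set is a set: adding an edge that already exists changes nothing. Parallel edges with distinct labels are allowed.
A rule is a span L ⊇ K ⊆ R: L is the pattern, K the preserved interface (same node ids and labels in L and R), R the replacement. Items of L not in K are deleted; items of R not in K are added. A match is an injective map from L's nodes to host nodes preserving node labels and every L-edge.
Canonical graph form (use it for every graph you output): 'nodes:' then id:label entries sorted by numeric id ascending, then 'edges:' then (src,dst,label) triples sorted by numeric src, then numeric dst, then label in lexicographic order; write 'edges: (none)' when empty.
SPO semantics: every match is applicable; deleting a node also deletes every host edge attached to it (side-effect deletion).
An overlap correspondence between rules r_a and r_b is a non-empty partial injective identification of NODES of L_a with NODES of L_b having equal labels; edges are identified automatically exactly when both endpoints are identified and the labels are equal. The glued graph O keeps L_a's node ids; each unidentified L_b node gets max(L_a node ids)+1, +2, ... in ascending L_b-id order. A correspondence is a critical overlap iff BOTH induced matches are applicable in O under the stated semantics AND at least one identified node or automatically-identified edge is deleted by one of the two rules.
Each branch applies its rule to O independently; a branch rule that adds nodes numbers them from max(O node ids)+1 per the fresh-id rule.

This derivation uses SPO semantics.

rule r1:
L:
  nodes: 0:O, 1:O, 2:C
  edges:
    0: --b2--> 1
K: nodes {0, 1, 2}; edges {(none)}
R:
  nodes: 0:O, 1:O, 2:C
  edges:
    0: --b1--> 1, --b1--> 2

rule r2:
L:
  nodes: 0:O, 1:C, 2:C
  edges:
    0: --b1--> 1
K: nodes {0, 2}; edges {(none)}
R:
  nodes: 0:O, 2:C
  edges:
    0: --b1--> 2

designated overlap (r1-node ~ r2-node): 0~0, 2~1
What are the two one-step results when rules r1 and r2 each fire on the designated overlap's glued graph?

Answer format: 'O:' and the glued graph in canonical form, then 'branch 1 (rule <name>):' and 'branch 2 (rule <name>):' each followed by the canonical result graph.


O:
nodes: 0:O, 1:O, 2:C, 3:C
edges: (0,1,b2); (0,2,b1)
branch 1 (rule r1):
nodes: 0:O, 1:O, 2:C, 3:C
edges: (0,1,b1); (0,2,b1)
branch 2 (rule r2):
nodes: 0:O, 1:O, 3:C
edges: (0,1,b2); (0,3,b1)


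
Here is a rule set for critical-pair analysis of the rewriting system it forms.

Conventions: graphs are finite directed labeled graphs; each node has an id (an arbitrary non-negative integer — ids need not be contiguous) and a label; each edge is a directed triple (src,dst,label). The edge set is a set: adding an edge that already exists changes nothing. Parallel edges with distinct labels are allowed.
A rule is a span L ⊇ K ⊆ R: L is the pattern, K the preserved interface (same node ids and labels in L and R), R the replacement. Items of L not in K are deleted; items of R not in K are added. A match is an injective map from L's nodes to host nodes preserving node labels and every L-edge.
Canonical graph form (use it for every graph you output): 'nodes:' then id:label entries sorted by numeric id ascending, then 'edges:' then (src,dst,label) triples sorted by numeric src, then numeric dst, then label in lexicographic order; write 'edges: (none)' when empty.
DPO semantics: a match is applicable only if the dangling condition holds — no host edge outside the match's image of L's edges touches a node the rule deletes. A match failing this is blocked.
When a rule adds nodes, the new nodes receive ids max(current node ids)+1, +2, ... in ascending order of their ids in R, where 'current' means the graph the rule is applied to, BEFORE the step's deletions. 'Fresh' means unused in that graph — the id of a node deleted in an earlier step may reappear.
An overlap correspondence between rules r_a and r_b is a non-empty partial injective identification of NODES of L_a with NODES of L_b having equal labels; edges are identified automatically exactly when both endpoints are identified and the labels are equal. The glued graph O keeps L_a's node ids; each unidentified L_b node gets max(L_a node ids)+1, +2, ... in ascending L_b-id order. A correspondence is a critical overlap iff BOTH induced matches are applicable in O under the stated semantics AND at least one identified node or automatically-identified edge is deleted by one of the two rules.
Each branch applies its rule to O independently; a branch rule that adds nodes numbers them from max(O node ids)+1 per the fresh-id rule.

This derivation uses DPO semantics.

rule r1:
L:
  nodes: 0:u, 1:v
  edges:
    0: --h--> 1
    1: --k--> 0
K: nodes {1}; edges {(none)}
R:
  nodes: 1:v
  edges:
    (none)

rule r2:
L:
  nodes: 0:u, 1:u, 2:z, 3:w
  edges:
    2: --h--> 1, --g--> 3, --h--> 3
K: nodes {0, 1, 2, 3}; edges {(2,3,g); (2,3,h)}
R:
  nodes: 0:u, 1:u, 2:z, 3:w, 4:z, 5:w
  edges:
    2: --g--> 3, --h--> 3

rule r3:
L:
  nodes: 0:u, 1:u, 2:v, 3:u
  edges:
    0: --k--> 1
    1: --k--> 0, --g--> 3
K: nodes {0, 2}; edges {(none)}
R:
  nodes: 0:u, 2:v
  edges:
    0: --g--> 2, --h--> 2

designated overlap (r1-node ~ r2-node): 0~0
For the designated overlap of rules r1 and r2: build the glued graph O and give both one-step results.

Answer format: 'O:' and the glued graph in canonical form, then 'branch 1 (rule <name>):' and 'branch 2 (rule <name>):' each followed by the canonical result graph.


O:
nodes: 0:u, 1:v, 2:u, 3:z, 4:w
edges: (0,1,h); (1,0,k); (3,2,h); (3,4,g); (3,4,h)
branch 1 (rule r1):
nodes: 1:v, 2:u, 3:z, 4:w
edges: (3,2,h); (3,4,g); (3,4,h)
branch 2 (rule r2):
nodes: 0:u, 1:v, 2:u, 3:z, 4:w, 5:z, 6:w
edges: (0,1,h); (1,0,k); (3,4,g); (3,4,h)


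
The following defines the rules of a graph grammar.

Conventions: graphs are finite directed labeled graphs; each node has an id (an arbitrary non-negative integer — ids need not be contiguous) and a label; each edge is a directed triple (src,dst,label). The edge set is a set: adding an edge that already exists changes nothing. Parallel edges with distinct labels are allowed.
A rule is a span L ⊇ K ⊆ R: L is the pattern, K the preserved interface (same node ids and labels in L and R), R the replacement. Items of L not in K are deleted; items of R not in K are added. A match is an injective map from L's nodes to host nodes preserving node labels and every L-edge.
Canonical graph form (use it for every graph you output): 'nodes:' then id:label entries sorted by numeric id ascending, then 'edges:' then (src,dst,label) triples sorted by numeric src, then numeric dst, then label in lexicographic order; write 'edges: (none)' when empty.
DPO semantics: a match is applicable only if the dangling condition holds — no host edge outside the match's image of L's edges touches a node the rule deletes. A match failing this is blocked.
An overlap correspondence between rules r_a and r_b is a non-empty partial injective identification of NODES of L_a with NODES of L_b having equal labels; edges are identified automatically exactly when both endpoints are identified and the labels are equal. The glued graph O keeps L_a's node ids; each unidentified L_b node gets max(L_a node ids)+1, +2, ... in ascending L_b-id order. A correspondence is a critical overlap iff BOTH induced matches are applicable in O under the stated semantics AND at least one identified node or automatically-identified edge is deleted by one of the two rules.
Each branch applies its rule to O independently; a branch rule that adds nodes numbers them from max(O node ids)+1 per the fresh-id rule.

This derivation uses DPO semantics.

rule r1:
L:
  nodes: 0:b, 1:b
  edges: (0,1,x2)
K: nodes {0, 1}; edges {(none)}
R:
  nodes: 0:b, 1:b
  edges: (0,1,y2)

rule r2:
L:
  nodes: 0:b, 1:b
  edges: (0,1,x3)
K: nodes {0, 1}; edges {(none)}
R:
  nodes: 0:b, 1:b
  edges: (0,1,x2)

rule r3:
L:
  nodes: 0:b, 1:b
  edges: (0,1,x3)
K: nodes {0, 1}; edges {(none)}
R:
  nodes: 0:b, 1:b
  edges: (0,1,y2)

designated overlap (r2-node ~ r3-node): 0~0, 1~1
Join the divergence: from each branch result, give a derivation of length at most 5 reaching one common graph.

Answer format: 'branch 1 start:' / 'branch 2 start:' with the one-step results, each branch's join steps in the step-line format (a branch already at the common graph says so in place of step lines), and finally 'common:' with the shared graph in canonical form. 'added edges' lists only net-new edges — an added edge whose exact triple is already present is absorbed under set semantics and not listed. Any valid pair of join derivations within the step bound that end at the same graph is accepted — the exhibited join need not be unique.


branch 1 start:
nodes: 0:b, 1:b
edges: (0,1,x2)
branch 2 start:
nodes: 0:b, 1:b
edges: (0,1,y2)
branch 1 step 1: rule r1; match: 0->0, 1->1; deleted nodes (none); deleted edges (0,1,x2); added nodes (none); added edges (0,1,y2); result: nodes: 0:b, 1:b edges: (0,1,y2)
branch 2: already at the common graph (0 steps)
common:
nodes: 0:b, 1:b
edges: (0,1,y2)


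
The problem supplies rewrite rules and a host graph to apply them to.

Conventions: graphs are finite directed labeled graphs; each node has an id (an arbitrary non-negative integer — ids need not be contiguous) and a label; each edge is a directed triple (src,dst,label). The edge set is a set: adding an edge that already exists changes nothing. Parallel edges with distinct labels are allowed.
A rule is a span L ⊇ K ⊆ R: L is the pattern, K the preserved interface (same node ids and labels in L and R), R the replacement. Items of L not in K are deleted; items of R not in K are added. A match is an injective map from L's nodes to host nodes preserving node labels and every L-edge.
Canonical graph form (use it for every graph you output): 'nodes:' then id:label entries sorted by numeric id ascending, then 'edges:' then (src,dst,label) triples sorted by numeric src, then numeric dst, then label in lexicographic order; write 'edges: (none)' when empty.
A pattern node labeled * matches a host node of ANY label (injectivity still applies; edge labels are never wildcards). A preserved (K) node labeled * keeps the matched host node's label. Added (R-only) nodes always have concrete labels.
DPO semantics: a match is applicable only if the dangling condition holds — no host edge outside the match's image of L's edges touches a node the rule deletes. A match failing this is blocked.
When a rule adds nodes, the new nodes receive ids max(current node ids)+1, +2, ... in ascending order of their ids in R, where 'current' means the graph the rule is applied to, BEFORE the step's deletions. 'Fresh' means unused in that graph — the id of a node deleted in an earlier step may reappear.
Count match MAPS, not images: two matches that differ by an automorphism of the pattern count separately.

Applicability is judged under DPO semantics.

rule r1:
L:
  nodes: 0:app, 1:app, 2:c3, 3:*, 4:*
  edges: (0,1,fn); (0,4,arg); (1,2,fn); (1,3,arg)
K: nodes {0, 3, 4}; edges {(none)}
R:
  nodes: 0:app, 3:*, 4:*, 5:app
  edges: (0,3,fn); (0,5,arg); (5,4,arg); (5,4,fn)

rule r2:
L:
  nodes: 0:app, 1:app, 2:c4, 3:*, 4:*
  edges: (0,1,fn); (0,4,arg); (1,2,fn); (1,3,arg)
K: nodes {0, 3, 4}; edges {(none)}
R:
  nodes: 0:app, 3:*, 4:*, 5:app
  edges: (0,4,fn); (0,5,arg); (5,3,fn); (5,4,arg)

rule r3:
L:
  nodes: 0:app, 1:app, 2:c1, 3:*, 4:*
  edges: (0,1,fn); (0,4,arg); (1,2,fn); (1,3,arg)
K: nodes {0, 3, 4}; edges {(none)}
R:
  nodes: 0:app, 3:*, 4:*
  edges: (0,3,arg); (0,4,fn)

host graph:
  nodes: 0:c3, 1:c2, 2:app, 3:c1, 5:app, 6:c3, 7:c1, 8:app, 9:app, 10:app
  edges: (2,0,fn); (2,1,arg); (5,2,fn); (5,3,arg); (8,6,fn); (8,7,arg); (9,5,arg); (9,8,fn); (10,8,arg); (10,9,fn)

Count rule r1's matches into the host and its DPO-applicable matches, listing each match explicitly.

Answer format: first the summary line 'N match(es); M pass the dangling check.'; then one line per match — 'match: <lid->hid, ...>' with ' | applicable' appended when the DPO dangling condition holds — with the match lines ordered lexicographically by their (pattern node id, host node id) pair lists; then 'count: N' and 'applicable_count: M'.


2 match(es); 1 pass the dangling check.
match: 0->5, 1->2, 2->0, 3->1, 4->3 | applicable
match: 0->9, 1->8, 2->6, 3->7, 4->5
count: 2
applicable_count: 1


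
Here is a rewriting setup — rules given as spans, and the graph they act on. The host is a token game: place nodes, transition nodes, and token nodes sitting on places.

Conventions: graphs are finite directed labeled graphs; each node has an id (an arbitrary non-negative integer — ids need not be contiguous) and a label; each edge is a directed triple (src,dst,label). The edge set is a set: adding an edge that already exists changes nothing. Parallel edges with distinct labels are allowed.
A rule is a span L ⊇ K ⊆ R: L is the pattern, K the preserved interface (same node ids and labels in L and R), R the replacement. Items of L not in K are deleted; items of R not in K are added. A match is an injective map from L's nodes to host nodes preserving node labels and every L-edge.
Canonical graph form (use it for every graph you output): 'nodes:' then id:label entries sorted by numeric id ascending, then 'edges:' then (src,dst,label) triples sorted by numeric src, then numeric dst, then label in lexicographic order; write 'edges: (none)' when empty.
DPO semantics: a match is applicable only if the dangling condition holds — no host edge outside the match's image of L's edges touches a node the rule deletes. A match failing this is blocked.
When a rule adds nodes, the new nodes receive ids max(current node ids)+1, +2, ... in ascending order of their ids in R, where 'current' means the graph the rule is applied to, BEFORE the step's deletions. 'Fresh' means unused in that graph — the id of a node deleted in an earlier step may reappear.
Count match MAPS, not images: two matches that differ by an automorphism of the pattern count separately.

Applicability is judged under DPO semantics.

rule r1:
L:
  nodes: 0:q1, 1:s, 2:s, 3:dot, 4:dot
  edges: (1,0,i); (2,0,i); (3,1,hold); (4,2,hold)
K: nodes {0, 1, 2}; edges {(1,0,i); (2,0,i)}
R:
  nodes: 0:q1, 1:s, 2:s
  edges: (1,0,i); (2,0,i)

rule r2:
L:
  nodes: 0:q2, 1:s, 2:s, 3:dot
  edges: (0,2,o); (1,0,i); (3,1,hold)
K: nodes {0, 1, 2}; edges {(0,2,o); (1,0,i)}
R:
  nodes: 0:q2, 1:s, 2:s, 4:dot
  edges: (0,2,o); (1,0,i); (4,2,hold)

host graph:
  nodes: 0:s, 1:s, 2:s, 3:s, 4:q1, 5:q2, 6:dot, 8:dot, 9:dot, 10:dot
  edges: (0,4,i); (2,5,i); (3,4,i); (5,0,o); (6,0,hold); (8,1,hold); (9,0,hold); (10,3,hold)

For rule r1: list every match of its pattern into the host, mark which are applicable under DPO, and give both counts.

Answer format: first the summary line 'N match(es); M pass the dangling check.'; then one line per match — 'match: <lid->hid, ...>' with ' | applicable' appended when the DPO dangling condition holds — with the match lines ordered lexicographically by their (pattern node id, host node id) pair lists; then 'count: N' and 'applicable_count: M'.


4 match(es); 4 pass the dangling check.
match: 0->4, 1->0, 2->3, 3->6, 4->10 | applicable
match: 0->4, 1->0, 2->3, 3->9, 4->10 | applicable
match: 0->4, 1->3, 2->0, 3->10, 4->6 | applicable
match: 0->4, 1->3, 2->0, 3->10, 4->9 | applicable
count: 4
applicable_count: 4


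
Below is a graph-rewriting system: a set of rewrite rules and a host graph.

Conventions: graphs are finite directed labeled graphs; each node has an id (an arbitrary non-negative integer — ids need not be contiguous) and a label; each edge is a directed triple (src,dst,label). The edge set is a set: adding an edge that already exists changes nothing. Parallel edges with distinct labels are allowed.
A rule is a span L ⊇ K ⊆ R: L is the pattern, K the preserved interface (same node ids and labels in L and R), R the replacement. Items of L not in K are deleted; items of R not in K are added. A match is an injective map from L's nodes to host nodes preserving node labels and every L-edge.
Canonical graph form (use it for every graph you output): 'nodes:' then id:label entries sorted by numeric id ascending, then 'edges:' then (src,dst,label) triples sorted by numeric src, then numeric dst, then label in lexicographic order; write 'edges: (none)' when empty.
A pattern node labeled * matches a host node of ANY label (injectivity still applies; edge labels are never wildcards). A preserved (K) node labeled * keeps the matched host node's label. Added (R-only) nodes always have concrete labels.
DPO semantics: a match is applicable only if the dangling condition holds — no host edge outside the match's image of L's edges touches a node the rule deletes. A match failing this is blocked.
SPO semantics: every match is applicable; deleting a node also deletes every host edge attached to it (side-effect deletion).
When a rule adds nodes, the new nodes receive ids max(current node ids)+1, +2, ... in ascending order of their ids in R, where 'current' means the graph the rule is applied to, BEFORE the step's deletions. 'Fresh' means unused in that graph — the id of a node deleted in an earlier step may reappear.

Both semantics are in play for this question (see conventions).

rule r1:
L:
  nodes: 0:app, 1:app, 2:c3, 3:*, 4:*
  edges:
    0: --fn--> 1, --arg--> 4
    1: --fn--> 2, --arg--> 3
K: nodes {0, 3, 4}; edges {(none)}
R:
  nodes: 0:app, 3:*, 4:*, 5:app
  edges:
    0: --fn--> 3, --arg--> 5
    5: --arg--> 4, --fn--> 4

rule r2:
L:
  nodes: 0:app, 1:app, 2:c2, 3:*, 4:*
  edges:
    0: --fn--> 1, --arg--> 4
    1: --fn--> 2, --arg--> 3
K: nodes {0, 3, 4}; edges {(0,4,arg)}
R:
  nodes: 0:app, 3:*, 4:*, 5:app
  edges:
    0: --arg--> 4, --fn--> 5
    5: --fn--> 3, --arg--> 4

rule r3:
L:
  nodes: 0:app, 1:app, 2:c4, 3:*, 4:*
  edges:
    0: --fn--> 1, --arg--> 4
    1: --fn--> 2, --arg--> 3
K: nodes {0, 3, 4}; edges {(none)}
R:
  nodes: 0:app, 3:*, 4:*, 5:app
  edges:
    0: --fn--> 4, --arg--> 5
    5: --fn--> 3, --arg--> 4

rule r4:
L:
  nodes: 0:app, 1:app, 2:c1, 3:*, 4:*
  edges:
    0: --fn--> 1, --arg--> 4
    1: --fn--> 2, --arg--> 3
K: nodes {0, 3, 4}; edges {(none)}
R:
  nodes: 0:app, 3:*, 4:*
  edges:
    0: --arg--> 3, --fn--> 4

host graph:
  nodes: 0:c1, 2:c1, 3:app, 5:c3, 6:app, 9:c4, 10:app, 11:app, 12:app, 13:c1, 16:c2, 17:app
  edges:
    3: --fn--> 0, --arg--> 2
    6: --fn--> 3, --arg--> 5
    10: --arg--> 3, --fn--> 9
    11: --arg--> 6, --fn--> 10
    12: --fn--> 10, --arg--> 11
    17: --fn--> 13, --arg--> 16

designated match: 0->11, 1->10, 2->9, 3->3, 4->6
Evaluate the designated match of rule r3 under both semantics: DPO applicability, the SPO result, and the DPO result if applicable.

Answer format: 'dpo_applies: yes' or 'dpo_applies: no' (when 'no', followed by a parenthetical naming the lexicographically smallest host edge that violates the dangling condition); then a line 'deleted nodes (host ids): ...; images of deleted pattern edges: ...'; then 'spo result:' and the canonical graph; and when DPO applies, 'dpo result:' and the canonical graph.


dpo_applies: no
(the rule deletes node 10, which keeps host edge (12,10,fn) outside the match image — the dangling condition fails, DPO blocks; SPO proceeds and side-deletes such edges)
deleted nodes (host ids): 9, 10; images of deleted pattern edges: (10,3,arg); (10,9,fn); (11,6,arg); (11,10,fn)
spo result:
nodes: 0:c1, 2:c1, 3:app, 5:c3, 6:app, 11:app, 12:app, 13:c1, 16:c2, 17:app, 18:app
edges: (3,0,fn); (3,2,arg); (6,3,fn); (6,5,arg); (11,6,fn); (11,18,arg); (12,11,arg); (17,13,fn); (17,16,arg); (18,3,fn); (18,6,arg)


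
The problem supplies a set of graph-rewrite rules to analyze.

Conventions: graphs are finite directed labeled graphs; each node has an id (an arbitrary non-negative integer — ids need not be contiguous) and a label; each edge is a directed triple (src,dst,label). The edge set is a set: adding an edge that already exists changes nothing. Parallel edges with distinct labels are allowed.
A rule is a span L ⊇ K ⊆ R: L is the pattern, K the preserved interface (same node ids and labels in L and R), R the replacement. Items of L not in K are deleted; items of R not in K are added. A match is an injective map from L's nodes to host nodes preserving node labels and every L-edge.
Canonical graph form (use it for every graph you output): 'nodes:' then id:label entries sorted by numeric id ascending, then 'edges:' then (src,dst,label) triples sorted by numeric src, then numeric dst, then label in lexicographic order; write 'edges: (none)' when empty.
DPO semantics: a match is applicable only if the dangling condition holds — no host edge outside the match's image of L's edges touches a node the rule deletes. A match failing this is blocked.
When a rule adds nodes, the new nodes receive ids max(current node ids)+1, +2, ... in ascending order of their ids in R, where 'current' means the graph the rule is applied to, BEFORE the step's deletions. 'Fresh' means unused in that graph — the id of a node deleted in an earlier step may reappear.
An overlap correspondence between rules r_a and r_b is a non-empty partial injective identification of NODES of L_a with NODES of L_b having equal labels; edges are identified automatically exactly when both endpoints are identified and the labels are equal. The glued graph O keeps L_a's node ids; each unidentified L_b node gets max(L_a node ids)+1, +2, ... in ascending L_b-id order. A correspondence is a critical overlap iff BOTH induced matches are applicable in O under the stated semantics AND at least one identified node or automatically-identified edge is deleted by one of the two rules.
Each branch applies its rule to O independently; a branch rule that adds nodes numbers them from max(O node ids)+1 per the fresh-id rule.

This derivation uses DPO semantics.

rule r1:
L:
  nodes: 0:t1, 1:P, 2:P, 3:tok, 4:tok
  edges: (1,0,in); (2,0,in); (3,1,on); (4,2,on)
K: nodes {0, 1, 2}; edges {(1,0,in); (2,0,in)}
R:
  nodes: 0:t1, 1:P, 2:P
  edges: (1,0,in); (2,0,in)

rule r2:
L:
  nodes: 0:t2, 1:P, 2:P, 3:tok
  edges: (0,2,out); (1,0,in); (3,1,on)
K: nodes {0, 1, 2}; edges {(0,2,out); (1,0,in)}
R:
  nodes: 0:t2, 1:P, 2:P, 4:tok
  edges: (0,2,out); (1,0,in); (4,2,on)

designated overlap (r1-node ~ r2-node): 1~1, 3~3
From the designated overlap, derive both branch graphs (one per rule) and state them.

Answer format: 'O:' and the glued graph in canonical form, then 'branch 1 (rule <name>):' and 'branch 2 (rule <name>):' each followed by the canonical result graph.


O:
nodes: 0:t1, 1:P, 2:P, 3:tok, 4:tok, 5:t2, 6:P
edges: (1,0,in); (1,5,in); (2,0,in); (3,1,on); (4,2,on); (5,6,out)
branch 1 (rule r1):
nodes: 0:t1, 1:P, 2:P, 5:t2, 6:P
edges: (1,0,in); (1,5,in); (2,0,in); (5,6,out)
branch 2 (rule r2):
nodes: 0:t1, 1:P, 2:P, 4:tok, 5:t2, 6:P, 7:tok
edges: (1,0,in); (1,5,in); (2,0,in); (4,2,on); (5,6,out); (7,6,on)


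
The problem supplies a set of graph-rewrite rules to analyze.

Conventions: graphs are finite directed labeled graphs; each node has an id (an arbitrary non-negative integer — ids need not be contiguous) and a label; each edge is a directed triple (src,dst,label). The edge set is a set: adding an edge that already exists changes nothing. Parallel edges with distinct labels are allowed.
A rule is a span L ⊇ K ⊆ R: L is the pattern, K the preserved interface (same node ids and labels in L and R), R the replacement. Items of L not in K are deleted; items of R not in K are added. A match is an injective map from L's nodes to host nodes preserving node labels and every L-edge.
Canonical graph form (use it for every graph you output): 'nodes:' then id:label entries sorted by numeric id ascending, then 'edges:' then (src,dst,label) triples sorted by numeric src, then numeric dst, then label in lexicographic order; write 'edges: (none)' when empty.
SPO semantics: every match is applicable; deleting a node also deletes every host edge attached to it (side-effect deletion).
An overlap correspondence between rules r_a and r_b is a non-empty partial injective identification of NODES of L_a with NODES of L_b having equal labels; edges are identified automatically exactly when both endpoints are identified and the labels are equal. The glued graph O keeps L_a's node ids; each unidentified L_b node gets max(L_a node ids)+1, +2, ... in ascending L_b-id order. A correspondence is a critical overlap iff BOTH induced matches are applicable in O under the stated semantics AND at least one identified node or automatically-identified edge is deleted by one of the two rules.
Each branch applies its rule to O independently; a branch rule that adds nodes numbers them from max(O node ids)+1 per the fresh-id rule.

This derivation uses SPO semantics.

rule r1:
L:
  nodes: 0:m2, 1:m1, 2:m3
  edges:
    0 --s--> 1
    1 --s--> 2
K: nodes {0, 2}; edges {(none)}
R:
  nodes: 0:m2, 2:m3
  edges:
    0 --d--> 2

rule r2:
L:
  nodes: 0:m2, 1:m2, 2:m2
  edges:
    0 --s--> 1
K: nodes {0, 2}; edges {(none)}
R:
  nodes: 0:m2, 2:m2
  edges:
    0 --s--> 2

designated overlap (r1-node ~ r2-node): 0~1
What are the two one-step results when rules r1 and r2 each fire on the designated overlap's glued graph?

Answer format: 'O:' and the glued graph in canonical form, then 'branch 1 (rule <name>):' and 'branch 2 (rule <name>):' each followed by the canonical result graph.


O:
nodes: 0:m2, 1:m1, 2:m3, 3:m2, 4:m2
edges: (0,1,s); (1,2,s); (3,0,s)
branch 1 (rule r1):
nodes: 0:m2, 2:m3, 3:m2, 4:m2
edges: (0,2,d); (3,0,s)
branch 2 (rule r2):
nodes: 1:m1, 2:m3, 3:m2, 4:m2
edges: (1,2,s); (3,4,s)
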